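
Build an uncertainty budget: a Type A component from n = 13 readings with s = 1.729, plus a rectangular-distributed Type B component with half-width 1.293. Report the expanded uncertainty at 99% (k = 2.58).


u_A = s / sqrt(n) = 1.729 / sqrt(13) = 0.47953832
u_B = half_width / sqrt(3) = 1.293 / sqrt(3) = 0.7465139
uc = sqrt(u_A^2 + u_B^2) = sqrt(0.47953832^2 + 0.7465139^2) = 0.88726546
U = k * uc = 2.58 * 0.88726546
U = 2.2891

2.2891


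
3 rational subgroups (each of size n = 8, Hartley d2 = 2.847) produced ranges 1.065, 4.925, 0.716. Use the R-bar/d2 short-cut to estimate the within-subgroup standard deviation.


R_bar = (1.065 + 4.925 + 0.716) / 3
R_bar = 6.706 / 3 = 2.2353333
sigma_hat = R_bar / d2 = 2.2353333 / 2.847 = 0.7852

0.7852


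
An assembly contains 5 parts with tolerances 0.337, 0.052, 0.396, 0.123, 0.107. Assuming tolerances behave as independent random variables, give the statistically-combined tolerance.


RSS = sqrt(0.337^2 + 0.052^2 + 0.396^2 + 0.123^2 + 0.107^2)
= sqrt(0.299667)
= 0.5474

0.5474


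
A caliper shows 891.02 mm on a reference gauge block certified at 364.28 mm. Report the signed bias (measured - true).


Systematic error = measured - true
= 891.02 - 364.28
= 526.7400

526.7400


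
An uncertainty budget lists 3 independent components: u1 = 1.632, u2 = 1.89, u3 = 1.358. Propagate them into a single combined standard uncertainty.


uc = sqrt(1.632^2 + 1.89^2 + 1.358^2)
uc = sqrt(8.079688)
uc = 2.8425

2.8425


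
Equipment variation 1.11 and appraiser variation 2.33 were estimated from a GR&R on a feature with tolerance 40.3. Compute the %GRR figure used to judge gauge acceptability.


GRR = sqrt(EV^2 + AV^2) = sqrt(1.11^2 + 2.33^2) = 2.5808913
%GRR = GRR / tol * 100 = 2.5808913 / 40.3 * 100
%GRR = 6.4042

6.4042


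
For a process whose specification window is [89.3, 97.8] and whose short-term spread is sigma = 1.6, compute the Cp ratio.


Cp = (USL - LSL) / (6 * sigma)
= (97.8 - 89.3) / (6 * 1.6)
= 8.5000 / 9.6000
= 0.8854

0.8854


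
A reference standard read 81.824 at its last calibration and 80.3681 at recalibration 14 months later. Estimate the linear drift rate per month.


rate = (v2 - v1) / months
= (80.3681 - 81.824) / 14
= -1.4559 / 14
= -0.1040

-0.1040


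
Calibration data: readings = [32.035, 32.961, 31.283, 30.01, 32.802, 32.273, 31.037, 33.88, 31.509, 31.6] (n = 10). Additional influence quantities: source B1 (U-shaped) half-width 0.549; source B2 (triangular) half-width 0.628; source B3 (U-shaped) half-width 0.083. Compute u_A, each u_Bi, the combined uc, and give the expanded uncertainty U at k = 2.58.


mean = (32.035 + 32.961 + 31.283 + 30.01 + 32.802 + 32.273 + 31.037 + 33.88 + 31.509 + 31.6) / 10 = 31.939
s = sqrt(sum((x - mean)^2)/(n-1)) = 1.1026387
u_A = s / sqrt(n) = 1.1026387 / sqrt(10) = 0.34868497
u_B1 = 0.549 / sqrt(2) = 0.38820162
u_B2 = 0.628 / sqrt(6) = 0.25637993
u_B3 = 0.083 / sqrt(2) = 0.058689863
uc = sqrt(0.34868497^2 + 0.38820162^2 + 0.25637993^2 + 0.058689863^2) = 0.58434311
U = k * uc = 2.58 * 0.58434311
U = 1.5076

1.5076


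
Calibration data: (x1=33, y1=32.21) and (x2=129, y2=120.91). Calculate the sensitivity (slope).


slope = (y2 - y1) / (x2 - x1)
= (120.91 - 32.21) / (129 - 33)
= 88.7000 / 96
= 0.9240

0.9240


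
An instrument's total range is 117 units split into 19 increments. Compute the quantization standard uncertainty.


resolution = range / divisions
resolution = 117 / 19 = 6.1578947
u_res = resolution / (2*sqrt(3))
u_res = 6.1578947 / 3.4641016
u_res = 1.7776

1.7776


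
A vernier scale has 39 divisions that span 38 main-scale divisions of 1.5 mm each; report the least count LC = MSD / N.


LC = MSD / n_div
= 1.5 / 39
= 0.0385

0.0385


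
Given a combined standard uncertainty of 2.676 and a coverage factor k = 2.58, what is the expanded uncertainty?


U = k * uc
U = 2.58 * 2.676
U = 6.9041

6.9041


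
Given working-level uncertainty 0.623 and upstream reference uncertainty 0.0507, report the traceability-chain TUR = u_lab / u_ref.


TUR = u_lab / u_ref
= 0.623 / 0.0507
= 12.2880

12.2880


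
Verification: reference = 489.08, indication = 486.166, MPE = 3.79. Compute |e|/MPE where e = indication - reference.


e = indication - reference = 486.166 - 489.08 = -2.9140
|e| = 2.9140
ratio = |e| / MPE = 2.9140 / 3.79
ratio = 0.7689

0.7689


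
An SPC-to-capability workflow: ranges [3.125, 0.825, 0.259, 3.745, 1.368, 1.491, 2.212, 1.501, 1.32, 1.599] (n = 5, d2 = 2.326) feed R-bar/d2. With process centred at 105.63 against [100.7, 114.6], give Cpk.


R_bar = (3.125 + 0.825 + 0.259 + 3.745 + 1.368 + 1.491 + 2.212 + 1.501 + 1.32 + 1.599) / 10 = 1.7445
sigma = R_bar / d2 = 1.7445 / 2.326 = 0.75
Cp = (USL - LSL)/(6*sigma) = (114.6 - 100.7)/(6*0.75) = 3.0889
Cpu = (114.6 - 105.63)/(3*0.75) = 3.9867
Cpl = (105.63 - 100.7)/(3*0.75) = 2.1911
Cpk = min(Cpu, Cpl) = 2.1911

2.1911


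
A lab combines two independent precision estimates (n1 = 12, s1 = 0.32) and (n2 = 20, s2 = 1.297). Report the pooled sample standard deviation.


s_p = sqrt(((n1-1)*s1^2 + (n2-1)*s2^2) / (n1+n2-2))
numerator = (12-1)*0.32^2 + (20-1)*1.297^2 = 1.1264 + 31.961971 = 33.088371
denominator = 12 + 20 - 2 = 30
s_p^2 = 33.088371 / 30 = 1.1029457
s_p = sqrt(1.1029457) = 1.0502

1.0502


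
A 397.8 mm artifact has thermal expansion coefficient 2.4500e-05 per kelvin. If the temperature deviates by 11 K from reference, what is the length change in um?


dL = L * alpha * dT
= 397.8 * 2.4500e-05 * 11
= 0.1072071 mm
dL_um = 0.1072071 * 1000 = 107.2071 um

107.2071


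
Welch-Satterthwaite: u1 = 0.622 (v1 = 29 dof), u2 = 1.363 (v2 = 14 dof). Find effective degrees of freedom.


uc = sqrt(u1^2 + u2^2) = sqrt(0.622^2 + 1.363^2) = 1.4982166
v_eff = uc^4 / (u1^4/v1 + u2^4/v2)
= 1.4982166^4 / (0.622^4/29 + 1.363^4/14)
= 5.038467 / 0.25168319
v_eff = 20.0191

20.0191


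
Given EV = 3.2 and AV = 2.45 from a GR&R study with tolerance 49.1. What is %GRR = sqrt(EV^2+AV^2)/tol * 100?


GRR = sqrt(EV^2 + AV^2) = sqrt(3.2^2 + 2.45^2) = 4.0301985
%GRR = GRR / tol * 100 = 4.0301985 / 49.1 * 100
%GRR = 8.2081

8.2081


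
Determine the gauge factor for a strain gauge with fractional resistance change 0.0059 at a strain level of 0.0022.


GF = (dR/R) / epsilon
= 0.0059 / 0.0022
= 2.6818

2.6818


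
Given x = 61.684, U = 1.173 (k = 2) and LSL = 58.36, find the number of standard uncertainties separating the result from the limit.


u = U / k = 1.173 / 2 = 0.5865
margin = |LSL - x| = |58.36 - 61.684| = 3.324
z = margin / u = 3.324 / 0.5865
z = 5.6675

5.6675


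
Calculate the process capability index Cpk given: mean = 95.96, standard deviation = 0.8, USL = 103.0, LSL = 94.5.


Cpu = (USL - mean) / (3*sigma) = (103.0 - 95.96) / (3*0.8) = 2.9333
Cpl = (mean - LSL) / (3*sigma) = (95.96 - 94.5) / (3*0.8) = 0.6083
Cpk = min(Cpu, Cpl) = 0.6083

0.6083


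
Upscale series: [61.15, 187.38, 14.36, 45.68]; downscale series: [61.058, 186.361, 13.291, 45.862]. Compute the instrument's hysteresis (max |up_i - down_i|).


|61.15 - 61.058| = 0.0920
|187.38 - 186.361| = 1.0190
|14.36 - 13.291| = 1.0690
|45.68 - 45.862| = 0.1820
hysteresis = max(diffs) = 1.0690

1.0690


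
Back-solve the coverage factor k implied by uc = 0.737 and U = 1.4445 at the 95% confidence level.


k = U / uc
k = 1.4445 / 0.737
k = 1.96

1.96


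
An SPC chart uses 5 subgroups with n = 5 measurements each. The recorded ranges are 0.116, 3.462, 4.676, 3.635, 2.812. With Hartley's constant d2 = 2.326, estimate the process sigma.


R_bar = (0.116 + 3.462 + 4.676 + 3.635 + 2.812) / 5
R_bar = 14.701 / 5 = 2.9402
sigma_hat = R_bar / d2 = 2.9402 / 2.326 = 1.2641

1.2641


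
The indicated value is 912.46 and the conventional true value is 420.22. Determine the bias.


Systematic error = measured - true
= 912.46 - 420.22
= 492.2400

492.2400


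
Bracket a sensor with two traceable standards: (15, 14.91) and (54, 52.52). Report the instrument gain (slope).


slope = (y2 - y1) / (x2 - x1)
= (52.52 - 14.91) / (54 - 15)
= 37.6100 / 39
= 0.9644

0.9644


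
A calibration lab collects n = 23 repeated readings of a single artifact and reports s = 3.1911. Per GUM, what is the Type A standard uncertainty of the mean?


u_A = s / sqrt(n)
u_A = 3.1911 / sqrt(23)
u_A = 3.1911 / 4.7958315
u_A = 0.6654

0.6654


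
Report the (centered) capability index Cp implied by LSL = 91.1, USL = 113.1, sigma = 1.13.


Cp = (USL - LSL) / (6 * sigma)
= (113.1 - 91.1) / (6 * 1.13)
= 22.0000 / 6.7800
= 3.2448

3.2448


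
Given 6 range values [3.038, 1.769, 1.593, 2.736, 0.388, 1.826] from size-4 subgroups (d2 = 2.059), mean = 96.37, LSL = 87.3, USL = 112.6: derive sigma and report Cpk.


R_bar = (3.038 + 1.769 + 1.593 + 2.736 + 0.388 + 1.826) / 6 = 1.8916667
sigma = R_bar / d2 = 1.8916667 / 2.059 = 0.91873079
Cp = (USL - LSL)/(6*sigma) = (112.6 - 87.3)/(6*0.91873079) = 4.5897
Cpu = (112.6 - 96.37)/(3*0.91873079) = 5.8886
Cpl = (96.37 - 87.3)/(3*0.91873079) = 3.2908
Cpk = min(Cpu, Cpl) = 3.2908

3.2908


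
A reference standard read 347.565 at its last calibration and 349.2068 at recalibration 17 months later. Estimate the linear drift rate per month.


rate = (v2 - v1) / months
= (349.2068 - 347.565) / 17
= 1.6418 / 17
= 0.0966

0.0966


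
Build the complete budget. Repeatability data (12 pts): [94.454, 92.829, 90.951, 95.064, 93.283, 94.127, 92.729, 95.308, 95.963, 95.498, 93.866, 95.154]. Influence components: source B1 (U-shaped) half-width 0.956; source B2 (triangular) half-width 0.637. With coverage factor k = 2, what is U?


mean = (94.454 + 92.829 + 90.951 + 95.064 + 93.283 + 94.127 + 92.729 + 95.308 + 95.963 + 95.498 + 93.866 + 95.154) / 12 = 94.10216667
s = sqrt(sum((x - mean)^2)/(n-1)) = 1.4517753
u_A = s / sqrt(n) = 1.4517753 / sqrt(12) = 0.41909143
u_B1 = 0.956 / sqrt(2) = 0.67599408
u_B2 = 0.637 / sqrt(6) = 0.26005416
uc = sqrt(0.41909143^2 + 0.67599408^2 + 0.26005416^2) = 0.83679973
U = k * uc = 2 * 0.83679973
U = 1.6736

1.6736


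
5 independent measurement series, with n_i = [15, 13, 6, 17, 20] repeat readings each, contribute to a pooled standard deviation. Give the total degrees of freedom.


nu = sum_i (n_i - 1)
nu = ((15 - 1) + (13 - 1) + (6 - 1) + (17 - 1) + (20 - 1))
nu = 14 + 12 + 5 + 16 + 19
nu = 66

66


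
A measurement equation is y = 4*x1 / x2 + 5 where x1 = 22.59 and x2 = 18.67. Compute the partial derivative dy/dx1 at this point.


y = 4*x1 / x2 + 5
dy/dx1 = 4/x2
Evaluate at x2 = 18.67: c1 = 4 / 18.67
c1 = 0.2142

0.2142


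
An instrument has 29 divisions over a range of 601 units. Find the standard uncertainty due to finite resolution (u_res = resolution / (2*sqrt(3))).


resolution = range / divisions
resolution = 601 / 29 = 20.724138
u_res = resolution / (2*sqrt(3))
u_res = 20.724138 / 3.4641016
u_res = 5.9825

5.9825


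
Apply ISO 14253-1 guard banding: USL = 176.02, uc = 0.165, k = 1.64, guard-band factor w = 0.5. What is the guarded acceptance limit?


U = k * uc = 1.64 * 0.165 = 0.2706
guard band g = w * U = 0.5 * 0.2706 = 0.1353
AL = USL - g = 176.02 - 0.1353
AL = 175.8847

175.8847


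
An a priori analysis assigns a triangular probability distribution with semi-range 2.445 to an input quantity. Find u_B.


u_B = half_width / sqrt(6)
u_B = 2.445 / 2.4494897
u_B = 0.9982

0.9982


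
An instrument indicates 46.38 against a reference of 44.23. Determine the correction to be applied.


Correction = standard - reading
= 44.23 - 46.38
= -2.1500

-2.1500


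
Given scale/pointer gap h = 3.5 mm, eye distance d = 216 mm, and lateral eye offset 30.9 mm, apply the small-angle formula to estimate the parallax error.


error = h * offset / d
= 3.5 * 30.9 / 216
= 0.5007

0.5007


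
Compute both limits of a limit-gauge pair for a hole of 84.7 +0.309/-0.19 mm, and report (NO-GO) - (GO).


GO = nominal - lower_tol (smallest hole = maximum material condition)
GO = 84.7 - 0.19 = 84.51
NO-GO = nominal + upper_tol (largest hole = least material condition)
NO-GO = 84.7 + 0.309 = 85.009
spread = NO-GO - GO = 85.009 - 84.51 = 0.4990

0.4990


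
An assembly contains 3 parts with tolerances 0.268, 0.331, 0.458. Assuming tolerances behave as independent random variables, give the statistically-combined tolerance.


RSS = sqrt(0.268^2 + 0.331^2 + 0.458^2)
= sqrt(0.391149)
= 0.6254

0.6254


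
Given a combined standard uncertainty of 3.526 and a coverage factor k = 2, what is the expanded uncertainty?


U = k * uc
U = 2 * 3.526
U = 7.0520

7.0520


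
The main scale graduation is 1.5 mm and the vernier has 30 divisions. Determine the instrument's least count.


LC = MSD / n_div
= 1.5 / 30
= 0.0500

0.0500


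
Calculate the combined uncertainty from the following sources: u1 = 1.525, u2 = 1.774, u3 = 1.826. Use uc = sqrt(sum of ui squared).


uc = sqrt(1.525^2 + 1.774^2 + 1.826^2)
uc = sqrt(8.806977)
uc = 2.9677

2.9677


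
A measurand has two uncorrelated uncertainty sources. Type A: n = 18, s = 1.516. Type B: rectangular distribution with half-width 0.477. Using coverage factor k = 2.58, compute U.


u_A = s / sqrt(n) = 1.516 / sqrt(18) = 0.35732463
u_B = half_width / sqrt(3) = 0.477 / sqrt(3) = 0.27539608
uc = sqrt(u_A^2 + u_B^2) = sqrt(0.35732463^2 + 0.27539608^2) = 0.45113622
U = k * uc = 2.58 * 0.45113622
U = 1.1639

1.1639


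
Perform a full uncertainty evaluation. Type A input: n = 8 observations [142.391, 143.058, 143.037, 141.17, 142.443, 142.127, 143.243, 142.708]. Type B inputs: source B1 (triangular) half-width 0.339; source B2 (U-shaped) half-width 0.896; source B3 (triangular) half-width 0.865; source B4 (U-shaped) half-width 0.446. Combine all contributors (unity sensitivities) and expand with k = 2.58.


mean = (142.391 + 143.058 + 143.037 + 141.17 + 142.443 + 142.127 + 143.243 + 142.708) / 8 = 142.522125
s = sqrt(sum((x - mean)^2)/(n-1)) = 0.66700705
u_A = s / sqrt(n) = 0.66700705 / sqrt(8) = 0.2358226
u_B1 = 0.339 / sqrt(6) = 0.13839617
u_B2 = 0.896 / sqrt(2) = 0.63356768
u_B3 = 0.865 / sqrt(6) = 0.35313477
u_B4 = 0.446 / sqrt(2) = 0.31536962
uc = sqrt(0.2358226^2 + 0.13839617^2 + 0.63356768^2 + 0.35313477^2 + 0.31536962^2) = 0.83686078
U = k * uc = 2.58 * 0.83686078
U = 2.1591

2.1591


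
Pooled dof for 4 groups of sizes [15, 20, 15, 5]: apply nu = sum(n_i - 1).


nu = sum_i (n_i - 1)
nu = ((15 - 1) + (20 - 1) + (15 - 1) + (5 - 1))
nu = 14 + 19 + 14 + 4
nu = 51

51


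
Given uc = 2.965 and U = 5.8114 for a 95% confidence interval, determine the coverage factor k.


k = U / uc
k = 5.8114 / 2.965
k = 1.96

1.96


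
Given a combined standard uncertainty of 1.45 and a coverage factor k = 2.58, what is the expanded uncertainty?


U = k * uc
U = 2.58 * 1.45
U = 3.7410

3.7410


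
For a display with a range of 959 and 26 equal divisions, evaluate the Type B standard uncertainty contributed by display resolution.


resolution = range / divisions
resolution = 959 / 26 = 36.884615
u_res = resolution / (2*sqrt(3))
u_res = 36.884615 / 3.4641016
u_res = 10.6477

10.6477


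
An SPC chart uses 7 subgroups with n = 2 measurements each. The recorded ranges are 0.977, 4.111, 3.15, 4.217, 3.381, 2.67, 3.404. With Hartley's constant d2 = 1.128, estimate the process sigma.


R_bar = (0.977 + 4.111 + 3.15 + 4.217 + 3.381 + 2.67 + 3.404) / 7
R_bar = 21.91 / 7 = 3.13
sigma_hat = R_bar / d2 = 3.13 / 1.128 = 2.7748

2.7748


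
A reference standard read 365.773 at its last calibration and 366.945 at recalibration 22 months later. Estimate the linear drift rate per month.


rate = (v2 - v1) / months
= (366.945 - 365.773) / 22
= 1.1720 / 22
= 0.0533

0.0533


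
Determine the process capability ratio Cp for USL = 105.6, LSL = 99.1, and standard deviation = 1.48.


Cp = (USL - LSL) / (6 * sigma)
= (105.6 - 99.1) / (6 * 1.48)
= 6.5000 / 8.8800
= 0.7320

0.7320


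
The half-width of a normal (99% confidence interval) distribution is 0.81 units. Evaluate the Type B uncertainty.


u_B = half_width / 2.576
u_B = 0.81 / 2.576
u_B = 0.3144

0.3144


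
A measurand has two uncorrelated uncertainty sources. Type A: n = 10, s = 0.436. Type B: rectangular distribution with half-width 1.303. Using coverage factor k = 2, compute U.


u_A = s / sqrt(n) = 0.436 / sqrt(10) = 0.13787531
u_B = half_width / sqrt(3) = 1.303 / sqrt(3) = 0.7522874
uc = sqrt(u_A^2 + u_B^2) = sqrt(0.13787531^2 + 0.7522874^2) = 0.76481758
U = k * uc = 2 * 0.76481758
U = 1.5296

1.5296


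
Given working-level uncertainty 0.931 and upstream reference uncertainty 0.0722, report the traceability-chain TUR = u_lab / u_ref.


TUR = u_lab / u_ref
= 0.931 / 0.0722
= 12.8947

12.8947


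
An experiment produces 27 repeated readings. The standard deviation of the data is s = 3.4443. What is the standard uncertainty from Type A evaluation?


u_A = s / sqrt(n)
u_A = 3.4443 / sqrt(27)
u_A = 3.4443 / 5.1961524
u_A = 0.6629

0.6629


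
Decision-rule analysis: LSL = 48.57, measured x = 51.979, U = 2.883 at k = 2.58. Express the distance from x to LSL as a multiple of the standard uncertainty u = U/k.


u = U / k = 2.883 / 2.58 = 1.1174419
margin = |LSL - x| = |48.57 - 51.979| = 3.409
z = margin / u = 3.409 / 1.1174419
z = 3.0507

3.0507


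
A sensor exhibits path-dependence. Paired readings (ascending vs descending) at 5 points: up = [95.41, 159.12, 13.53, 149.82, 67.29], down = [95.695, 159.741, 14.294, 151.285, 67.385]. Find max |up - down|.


|95.41 - 95.695| = 0.2850
|159.12 - 159.741| = 0.6210
|13.53 - 14.294| = 0.7640
|149.82 - 151.285| = 1.4650
|67.29 - 67.385| = 0.0950
hysteresis = max(diffs) = 1.4650

1.4650


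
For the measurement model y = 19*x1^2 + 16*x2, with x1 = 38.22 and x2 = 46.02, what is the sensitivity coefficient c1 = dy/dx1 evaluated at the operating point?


y = 19*x1^2 + 16*x2
dy/dx1 = 2*19*x1
Evaluate at x1 = 38.22: c1 = 38 * 38.22
c1 = 1452.3600

1452.3600


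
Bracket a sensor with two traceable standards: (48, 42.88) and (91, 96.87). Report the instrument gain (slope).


slope = (y2 - y1) / (x2 - x1)
= (96.87 - 42.88) / (91 - 48)
= 53.9900 / 43
= 1.2556

1.2556


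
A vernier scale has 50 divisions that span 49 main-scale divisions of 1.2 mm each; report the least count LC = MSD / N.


LC = MSD / n_div
= 1.2 / 50
= 0.0240

0.0240


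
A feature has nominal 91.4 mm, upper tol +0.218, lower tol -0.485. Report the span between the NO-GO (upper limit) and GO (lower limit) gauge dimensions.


GO = nominal - lower_tol (smallest hole = maximum material condition)
GO = 91.4 - 0.485 = 90.915
NO-GO = nominal + upper_tol (largest hole = least material condition)
NO-GO = 91.4 + 0.218 = 91.618
spread = NO-GO - GO = 91.618 - 90.915 = 0.7030

0.7030


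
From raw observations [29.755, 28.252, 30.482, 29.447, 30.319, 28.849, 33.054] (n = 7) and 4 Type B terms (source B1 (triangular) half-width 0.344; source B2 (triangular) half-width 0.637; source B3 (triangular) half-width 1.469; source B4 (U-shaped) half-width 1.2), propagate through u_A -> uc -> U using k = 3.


mean = (29.755 + 28.252 + 30.482 + 29.447 + 30.319 + 28.849 + 33.054) / 7 = 30.02257143
s = sqrt(sum((x - mean)^2)/(n-1)) = 1.5493856
u_A = s / sqrt(n) = 1.5493856 / sqrt(7) = 0.58561271
u_B1 = 0.344 / sqrt(6) = 0.14043741
u_B2 = 0.637 / sqrt(6) = 0.26005416
u_B3 = 1.469 / sqrt(6) = 0.59971674
u_B4 = 1.2 / sqrt(2) = 0.84852814
uc = sqrt(0.58561271^2 + 0.14043741^2 + 0.26005416^2 + 0.59971674^2 + 0.84852814^2) = 1.2288016
U = k * uc = 3 * 1.2288016
U = 3.6864

3.6864


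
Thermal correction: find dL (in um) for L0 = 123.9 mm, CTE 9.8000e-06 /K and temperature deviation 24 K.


dL = L * alpha * dT
= 123.9 * 9.8000e-06 * 24
= 0.0291413 mm
dL_um = 0.0291413 * 1000 = 29.1413 um

29.1413


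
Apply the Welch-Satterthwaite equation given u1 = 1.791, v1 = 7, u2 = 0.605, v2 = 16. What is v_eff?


uc = sqrt(u1^2 + u2^2) = sqrt(1.791^2 + 0.605^2) = 1.8904248
v_eff = uc^4 / (u1^4/v1 + u2^4/v2)
= 1.8904248^4 / (1.791^4/7 + 0.605^4/16)
= 12.771374 / 1.4782616
v_eff = 8.6395

8.6395


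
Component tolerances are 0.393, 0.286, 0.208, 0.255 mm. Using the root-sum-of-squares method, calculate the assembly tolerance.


RSS = sqrt(0.393^2 + 0.286^2 + 0.208^2 + 0.255^2)
= sqrt(0.344534)
= 0.5870

0.5870


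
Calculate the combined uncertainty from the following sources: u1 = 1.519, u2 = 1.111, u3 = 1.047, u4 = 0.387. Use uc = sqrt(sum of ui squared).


uc = sqrt(1.519^2 + 1.111^2 + 1.047^2 + 0.387^2)
uc = sqrt(4.78766)
uc = 2.1881

2.1881


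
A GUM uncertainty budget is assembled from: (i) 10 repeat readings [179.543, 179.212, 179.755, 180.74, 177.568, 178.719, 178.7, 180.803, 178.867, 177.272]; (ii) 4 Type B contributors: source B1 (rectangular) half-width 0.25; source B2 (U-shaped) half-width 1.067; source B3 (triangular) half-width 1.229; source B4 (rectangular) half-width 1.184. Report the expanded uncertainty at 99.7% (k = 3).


mean = (179.543 + 179.212 + 179.755 + 180.74 + 177.568 + 178.719 + 178.7 + 180.803 + 178.867 + 177.272) / 10 = 179.1179
s = sqrt(sum((x - mean)^2)/(n-1)) = 1.1677367
u_A = s / sqrt(n) = 1.1677367 / sqrt(10) = 0.36927077
u_B1 = 0.25 / sqrt(3) = 0.14433757
u_B2 = 1.067 / sqrt(2) = 0.75448294
u_B3 = 1.229 / sqrt(6) = 0.50173715
u_B4 = 1.184 / sqrt(3) = 0.68358272
uc = sqrt(0.36927077^2 + 0.14433757^2 + 0.75448294^2 + 0.50173715^2 + 0.68358272^2) = 1.2022746
U = k * uc = 3 * 1.2022746
U = 3.6068

3.6068


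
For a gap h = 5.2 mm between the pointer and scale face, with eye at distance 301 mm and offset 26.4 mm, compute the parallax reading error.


error = h * offset / d
= 5.2 * 26.4 / 301
= 0.4561

0.4561


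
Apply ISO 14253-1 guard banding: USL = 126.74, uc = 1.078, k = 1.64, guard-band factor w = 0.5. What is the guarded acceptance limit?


U = k * uc = 1.64 * 1.078 = 1.76792
guard band g = w * U = 0.5 * 1.76792 = 0.88396
AL = USL - g = 126.74 - 0.88396
AL = 125.8560

125.8560


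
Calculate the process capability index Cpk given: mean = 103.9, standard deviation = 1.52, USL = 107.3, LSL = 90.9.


Cpu = (USL - mean) / (3*sigma) = (107.3 - 103.9) / (3*1.52) = 0.7456
Cpl = (mean - LSL) / (3*sigma) = (103.9 - 90.9) / (3*1.52) = 2.8509
Cpk = min(Cpu, Cpl) = 0.7456

0.7456


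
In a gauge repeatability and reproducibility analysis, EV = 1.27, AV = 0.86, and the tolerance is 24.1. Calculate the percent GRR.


GRR = sqrt(EV^2 + AV^2) = sqrt(1.27^2 + 0.86^2) = 1.5337862
%GRR = GRR / tol * 100 = 1.5337862 / 24.1 * 100
%GRR = 6.3643

6.3643


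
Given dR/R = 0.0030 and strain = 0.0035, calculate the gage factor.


GF = (dR/R) / epsilon
= 0.0030 / 0.0035
= 0.8571

0.8571


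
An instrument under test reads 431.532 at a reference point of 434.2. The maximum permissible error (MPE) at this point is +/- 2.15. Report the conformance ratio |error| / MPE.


e = indication - reference = 431.532 - 434.2 = -2.6680
|e| = 2.6680
ratio = |e| / MPE = 2.6680 / 2.15
ratio = 1.2409

1.2409


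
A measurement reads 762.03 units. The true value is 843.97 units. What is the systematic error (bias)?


Systematic error = measured - true
= 762.03 - 843.97
= -81.9400

-81.9400


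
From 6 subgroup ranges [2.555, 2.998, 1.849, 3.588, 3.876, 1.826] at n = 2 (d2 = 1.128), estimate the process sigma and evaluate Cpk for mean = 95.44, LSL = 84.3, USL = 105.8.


R_bar = (2.555 + 2.998 + 1.849 + 3.588 + 3.876 + 1.826) / 6 = 2.782
sigma = R_bar / d2 = 2.782 / 1.128 = 2.4663121
Cp = (USL - LSL)/(6*sigma) = (105.8 - 84.3)/(6*2.4663121) = 1.4529
Cpu = (105.8 - 95.44)/(3*2.4663121) = 1.4002
Cpl = (95.44 - 84.3)/(3*2.4663121) = 1.5056
Cpk = min(Cpu, Cpl) = 1.4002

1.4002


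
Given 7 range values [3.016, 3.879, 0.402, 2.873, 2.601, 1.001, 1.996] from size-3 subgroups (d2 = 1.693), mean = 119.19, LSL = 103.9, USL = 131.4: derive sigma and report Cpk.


R_bar = (3.016 + 3.879 + 0.402 + 2.873 + 2.601 + 1.001 + 1.996) / 7 = 2.2525714
sigma = R_bar / d2 = 2.2525714 / 1.693 = 1.3305206
Cp = (USL - LSL)/(6*sigma) = (131.4 - 103.9)/(6*1.3305206) = 3.4448
Cpu = (131.4 - 119.19)/(3*1.3305206) = 3.0590
Cpl = (119.19 - 103.9)/(3*1.3305206) = 3.8306
Cpk = min(Cpu, Cpl) = 3.0590

3.0590


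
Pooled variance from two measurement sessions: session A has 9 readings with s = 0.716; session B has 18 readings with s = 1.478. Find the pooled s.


s_p = sqrt(((n1-1)*s1^2 + (n2-1)*s2^2) / (n1+n2-2))
numerator = (9-1)*0.716^2 + (18-1)*1.478^2 = 4.101248 + 37.136228 = 41.237476
denominator = 9 + 18 - 2 = 25
s_p^2 = 41.237476 / 25 = 1.649499
s_p = sqrt(1.649499) = 1.2843

1.2843


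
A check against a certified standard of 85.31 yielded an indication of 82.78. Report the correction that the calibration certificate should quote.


Correction = standard - reading
= 85.31 - 82.78
= 2.5300

2.5300


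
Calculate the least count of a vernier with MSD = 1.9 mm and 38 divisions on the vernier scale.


LC = MSD / n_div
= 1.9 / 38
= 0.0500

0.0500


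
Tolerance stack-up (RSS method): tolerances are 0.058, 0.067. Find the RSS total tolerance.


RSS = sqrt(0.058^2 + 0.067^2)
= sqrt(0.007853)
= 0.0886

0.0886


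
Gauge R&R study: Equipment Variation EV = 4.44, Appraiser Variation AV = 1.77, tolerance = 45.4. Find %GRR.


GRR = sqrt(EV^2 + AV^2) = sqrt(4.44^2 + 1.77^2) = 4.7798013
%GRR = GRR / tol * 100 = 4.7798013 / 45.4 * 100
%GRR = 10.5282

10.5282


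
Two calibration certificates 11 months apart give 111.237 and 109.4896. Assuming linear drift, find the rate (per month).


rate = (v2 - v1) / months
= (109.4896 - 111.237) / 11
= -1.7474 / 11
= -0.1589

-0.1589


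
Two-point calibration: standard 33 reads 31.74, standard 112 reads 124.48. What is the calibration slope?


slope = (y2 - y1) / (x2 - x1)
= (124.48 - 31.74) / (112 - 33)
= 92.7400 / 79
= 1.1739

1.1739


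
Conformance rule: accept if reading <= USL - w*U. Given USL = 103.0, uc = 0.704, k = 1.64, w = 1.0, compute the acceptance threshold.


U = k * uc = 1.64 * 0.704 = 1.15456
guard band g = w * U = 1.0 * 1.15456 = 1.15456
AL = USL - g = 103.0 - 1.15456
AL = 101.8454

101.8454


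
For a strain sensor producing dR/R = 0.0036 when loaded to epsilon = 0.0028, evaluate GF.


GF = (dR/R) / epsilon
= 0.0036 / 0.0028
= 1.2857

1.2857


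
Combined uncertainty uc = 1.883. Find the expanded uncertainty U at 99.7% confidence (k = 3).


U = k * uc
U = 3 * 1.883
U = 5.6490

5.6490


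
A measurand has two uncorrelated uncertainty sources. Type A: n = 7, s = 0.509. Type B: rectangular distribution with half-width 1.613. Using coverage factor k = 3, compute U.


u_A = s / sqrt(n) = 0.509 / sqrt(7) = 0.19238392
u_B = half_width / sqrt(3) = 1.613 / sqrt(3) = 0.93126598
uc = sqrt(u_A^2 + u_B^2) = sqrt(0.19238392^2 + 0.93126598^2) = 0.95093002
U = k * uc = 3 * 0.95093002
U = 2.8528

2.8528


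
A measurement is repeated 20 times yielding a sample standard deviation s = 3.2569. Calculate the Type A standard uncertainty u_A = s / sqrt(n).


u_A = s / sqrt(n)
u_A = 3.2569 / sqrt(20)
u_A = 3.2569 / 4.472136
u_A = 0.7283

0.7283


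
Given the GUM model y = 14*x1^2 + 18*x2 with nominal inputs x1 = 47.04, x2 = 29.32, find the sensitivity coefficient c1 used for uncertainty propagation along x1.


y = 14*x1^2 + 18*x2
dy/dx1 = 2*14*x1
Evaluate at x1 = 47.04: c1 = 28 * 47.04
c1 = 1317.1200

1317.1200


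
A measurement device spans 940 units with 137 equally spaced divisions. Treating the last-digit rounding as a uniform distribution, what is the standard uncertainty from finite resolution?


resolution = range / divisions
resolution = 940 / 137 = 6.8613139
u_res = resolution / (2*sqrt(3))
u_res = 6.8613139 / 3.4641016
u_res = 1.9807

1.9807


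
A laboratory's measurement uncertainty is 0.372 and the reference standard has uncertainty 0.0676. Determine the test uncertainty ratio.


TUR = u_lab / u_ref
= 0.372 / 0.0676
= 5.5030

5.5030


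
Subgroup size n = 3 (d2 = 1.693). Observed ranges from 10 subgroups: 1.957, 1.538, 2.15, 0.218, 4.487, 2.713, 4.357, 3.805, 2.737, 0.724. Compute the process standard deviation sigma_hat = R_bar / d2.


R_bar = (1.957 + 1.538 + 2.15 + 0.218 + 4.487 + 2.713 + 4.357 + 3.805 + 2.737 + 0.724) / 10
R_bar = 24.686 / 10 = 2.4686
sigma_hat = R_bar / d2 = 2.4686 / 1.693 = 1.4581

1.4581


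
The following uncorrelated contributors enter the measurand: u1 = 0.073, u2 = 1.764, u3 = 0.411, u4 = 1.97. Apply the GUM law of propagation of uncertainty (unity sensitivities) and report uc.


uc = sqrt(0.073^2 + 1.764^2 + 0.411^2 + 1.97^2)
uc = sqrt(7.166846)
uc = 2.6771

2.6771


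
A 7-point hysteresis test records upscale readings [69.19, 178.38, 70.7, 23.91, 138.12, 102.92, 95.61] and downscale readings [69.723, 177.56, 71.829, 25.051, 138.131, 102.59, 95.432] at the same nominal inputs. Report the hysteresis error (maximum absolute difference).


|69.19 - 69.723| = 0.5330
|178.38 - 177.56| = 0.8200
|70.7 - 71.829| = 1.1290
|23.91 - 25.051| = 1.1410
|138.12 - 138.131| = 0.0110
|102.92 - 102.59| = 0.3300
|95.61 - 95.432| = 0.1780
hysteresis = max(diffs) = 1.1410

1.1410


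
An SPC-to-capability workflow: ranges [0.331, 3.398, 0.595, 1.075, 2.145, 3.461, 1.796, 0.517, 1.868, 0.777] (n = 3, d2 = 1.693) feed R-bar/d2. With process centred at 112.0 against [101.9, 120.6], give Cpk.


R_bar = (0.331 + 3.398 + 0.595 + 1.075 + 2.145 + 3.461 + 1.796 + 0.517 + 1.868 + 0.777) / 10 = 1.5963
sigma = R_bar / d2 = 1.5963 / 1.693 = 0.94288246
Cp = (USL - LSL)/(6*sigma) = (120.6 - 101.9)/(6*0.94288246) = 3.3055
Cpu = (120.6 - 112.0)/(3*0.94288246) = 3.0403
Cpl = (112.0 - 101.9)/(3*0.94288246) = 3.5706
Cpk = min(Cpu, Cpl) = 3.0403

3.0403


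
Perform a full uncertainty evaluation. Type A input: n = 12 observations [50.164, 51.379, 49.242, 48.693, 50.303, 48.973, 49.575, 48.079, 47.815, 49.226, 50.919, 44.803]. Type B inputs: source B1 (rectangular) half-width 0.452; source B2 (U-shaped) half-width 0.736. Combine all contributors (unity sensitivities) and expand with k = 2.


mean = (50.164 + 51.379 + 49.242 + 48.693 + 50.303 + 48.973 + 49.575 + 48.079 + 47.815 + 49.226 + 50.919 + 44.803) / 12 = 49.09758333
s = sqrt(sum((x - mean)^2)/(n-1)) = 1.7237157
u_A = s / sqrt(n) = 1.7237157 / sqrt(12) = 0.49759386
u_B1 = 0.452 / sqrt(3) = 0.26096232
u_B2 = 0.736 / sqrt(2) = 0.52043059
uc = sqrt(0.49759386^2 + 0.26096232^2 + 0.52043059^2) = 0.76586486
U = k * uc = 2 * 0.76586486
U = 1.5317

1.5317


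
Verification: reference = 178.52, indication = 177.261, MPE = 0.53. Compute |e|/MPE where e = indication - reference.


e = indication - reference = 177.261 - 178.52 = -1.2590
|e| = 1.2590
ratio = |e| / MPE = 1.2590 / 0.53
ratio = 2.3755

2.3755


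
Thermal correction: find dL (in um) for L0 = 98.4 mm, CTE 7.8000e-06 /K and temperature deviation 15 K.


dL = L * alpha * dT
= 98.4 * 7.8000e-06 * 15
= 0.0115128 mm
dL_um = 0.0115128 * 1000 = 11.5128 um

11.5128


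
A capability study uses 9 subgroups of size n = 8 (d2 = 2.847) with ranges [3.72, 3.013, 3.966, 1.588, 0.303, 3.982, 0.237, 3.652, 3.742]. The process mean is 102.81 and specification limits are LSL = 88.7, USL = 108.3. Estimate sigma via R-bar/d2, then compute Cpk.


R_bar = (3.72 + 3.013 + 3.966 + 1.588 + 0.303 + 3.982 + 0.237 + 3.652 + 3.742) / 9 = 2.6892222
sigma = R_bar / d2 = 2.6892222 / 2.847 = 0.94458103
Cp = (USL - LSL)/(6*sigma) = (108.3 - 88.7)/(6*0.94458103) = 3.4583
Cpu = (108.3 - 102.81)/(3*0.94458103) = 1.9374
Cpl = (102.81 - 88.7)/(3*0.94458103) = 4.9793
Cpk = min(Cpu, Cpl) = 1.9374

1.9374


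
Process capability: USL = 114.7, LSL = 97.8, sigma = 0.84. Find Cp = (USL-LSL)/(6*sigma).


Cp = (USL - LSL) / (6 * sigma)
= (114.7 - 97.8) / (6 * 0.84)
= 16.9000 / 5.0400
= 3.3532

3.3532


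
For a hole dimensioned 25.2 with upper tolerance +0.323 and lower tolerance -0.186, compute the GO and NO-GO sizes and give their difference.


GO = nominal - lower_tol (smallest hole = maximum material condition)
GO = 25.2 - 0.186 = 25.014
NO-GO = nominal + upper_tol (largest hole = least material condition)
NO-GO = 25.2 + 0.323 = 25.523
spread = NO-GO - GO = 25.523 - 25.014 = 0.5090

0.5090


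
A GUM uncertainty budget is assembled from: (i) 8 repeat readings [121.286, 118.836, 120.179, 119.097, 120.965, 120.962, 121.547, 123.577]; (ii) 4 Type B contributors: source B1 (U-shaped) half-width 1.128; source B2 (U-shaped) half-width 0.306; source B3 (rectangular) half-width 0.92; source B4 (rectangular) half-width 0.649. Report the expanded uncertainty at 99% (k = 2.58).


mean = (121.286 + 118.836 + 120.179 + 119.097 + 120.965 + 120.962 + 121.547 + 123.577) / 8 = 120.806125
s = sqrt(sum((x - mean)^2)/(n-1)) = 1.4977244
u_A = s / sqrt(n) = 1.4977244 / sqrt(8) = 0.52952554
u_B1 = 1.128 / sqrt(2) = 0.79761645
u_B2 = 0.306 / sqrt(2) = 0.21637468
u_B3 = 0.92 / sqrt(3) = 0.53116225
u_B4 = 0.649 / sqrt(3) = 0.37470032
uc = sqrt(0.52952554^2 + 0.79761645^2 + 0.21637468^2 + 0.53116225^2 + 0.37470032^2) = 1.1772599
U = k * uc = 2.58 * 1.1772599
U = 3.0373

3.0373


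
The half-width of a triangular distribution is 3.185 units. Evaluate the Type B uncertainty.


u_B = half_width / sqrt(6)
u_B = 3.185 / 2.4494897
u_B = 1.3003

1.3003


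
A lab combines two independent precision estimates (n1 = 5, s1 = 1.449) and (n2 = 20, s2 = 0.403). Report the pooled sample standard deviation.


s_p = sqrt(((n1-1)*s1^2 + (n2-1)*s2^2) / (n1+n2-2))
numerator = (5-1)*1.449^2 + (20-1)*0.403^2 = 8.398404 + 3.085771 = 11.484175
denominator = 5 + 20 - 2 = 23
s_p^2 = 11.484175 / 23 = 0.49931196
s_p = sqrt(0.49931196) = 0.7066

0.7066


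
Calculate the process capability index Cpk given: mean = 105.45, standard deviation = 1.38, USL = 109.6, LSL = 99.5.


Cpu = (USL - mean) / (3*sigma) = (109.6 - 105.45) / (3*1.38) = 1.0024
Cpl = (mean - LSL) / (3*sigma) = (105.45 - 99.5) / (3*1.38) = 1.4372
Cpk = min(Cpu, Cpl) = 1.0024

1.0024


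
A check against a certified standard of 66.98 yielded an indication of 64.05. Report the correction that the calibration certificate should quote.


Correction = standard - reading
= 66.98 - 64.05
= 2.9300

2.9300


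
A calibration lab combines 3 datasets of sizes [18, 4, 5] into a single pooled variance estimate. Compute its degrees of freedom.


nu = sum_i (n_i - 1)
nu = ((18 - 1) + (4 - 1) + (5 - 1))
nu = 17 + 3 + 4
nu = 24

24


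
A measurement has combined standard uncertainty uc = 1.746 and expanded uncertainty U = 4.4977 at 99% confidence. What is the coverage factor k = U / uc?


k = U / uc
k = 4.4977 / 1.746
k = 2.576

2.576


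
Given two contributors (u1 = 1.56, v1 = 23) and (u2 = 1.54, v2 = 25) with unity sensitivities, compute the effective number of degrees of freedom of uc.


uc = sqrt(u1^2 + u2^2) = sqrt(1.56^2 + 1.54^2) = 2.1920766
v_eff = uc^4 / (u1^4/v1 + u2^4/v2)
= 2.1920766^4 / (1.56^4/23 + 1.54^4/25)
= 23.089945 / 0.4824755
v_eff = 47.8572

47.8572


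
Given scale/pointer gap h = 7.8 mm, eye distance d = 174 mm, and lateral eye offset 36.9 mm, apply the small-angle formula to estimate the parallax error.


error = h * offset / d
= 7.8 * 36.9 / 174
= 1.6541

1.6541


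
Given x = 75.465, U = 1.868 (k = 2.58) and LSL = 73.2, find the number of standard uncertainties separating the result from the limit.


u = U / k = 1.868 / 2.58 = 0.72403101
margin = |LSL - x| = |73.2 - 75.465| = 2.265
z = margin / u = 2.265 / 0.72403101
z = 3.1283

3.1283


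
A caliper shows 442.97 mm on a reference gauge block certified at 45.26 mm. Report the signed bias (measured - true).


Systematic error = measured - true
= 442.97 - 45.26
= 397.7100

397.7100


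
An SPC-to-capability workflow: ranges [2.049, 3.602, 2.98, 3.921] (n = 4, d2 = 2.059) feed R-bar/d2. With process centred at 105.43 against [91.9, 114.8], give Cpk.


R_bar = (2.049 + 3.602 + 2.98 + 3.921) / 4 = 3.138
sigma = R_bar / d2 = 3.138 / 2.059 = 1.5240408
Cp = (USL - LSL)/(6*sigma) = (114.8 - 91.9)/(6*1.5240408) = 2.5043
Cpu = (114.8 - 105.43)/(3*1.5240408) = 2.0494
Cpl = (105.43 - 91.9)/(3*1.5240408) = 2.9592
Cpk = min(Cpu, Cpl) = 2.0494

2.0494


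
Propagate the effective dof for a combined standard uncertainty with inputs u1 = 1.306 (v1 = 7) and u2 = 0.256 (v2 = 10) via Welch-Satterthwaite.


uc = sqrt(u1^2 + u2^2) = sqrt(1.306^2 + 0.256^2) = 1.3308539
v_eff = uc^4 / (u1^4/v1 + u2^4/v2)
= 1.3308539^4 / (1.306^4/7 + 0.256^4/10)
= 3.1370506 / 0.41602866
v_eff = 7.5405

7.5405


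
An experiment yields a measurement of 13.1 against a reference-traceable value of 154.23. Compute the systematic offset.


Systematic error = measured - true
= 13.1 - 154.23
= -141.1300

-141.1300


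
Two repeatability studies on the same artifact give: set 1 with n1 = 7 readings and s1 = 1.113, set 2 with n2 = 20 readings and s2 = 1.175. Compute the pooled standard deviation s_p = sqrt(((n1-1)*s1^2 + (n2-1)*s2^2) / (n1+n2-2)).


s_p = sqrt(((n1-1)*s1^2 + (n2-1)*s2^2) / (n1+n2-2))
numerator = (7-1)*1.113^2 + (20-1)*1.175^2 = 7.432614 + 26.231875 = 33.664489
denominator = 7 + 20 - 2 = 25
s_p^2 = 33.664489 / 25 = 1.3465796
s_p = sqrt(1.3465796) = 1.1604

1.1604


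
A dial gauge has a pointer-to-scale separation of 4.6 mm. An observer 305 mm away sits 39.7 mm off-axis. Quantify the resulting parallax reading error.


error = h * offset / d
= 4.6 * 39.7 / 305
= 0.5988

0.5988


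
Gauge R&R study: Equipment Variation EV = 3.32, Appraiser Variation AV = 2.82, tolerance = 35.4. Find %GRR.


GRR = sqrt(EV^2 + AV^2) = sqrt(3.32^2 + 2.82^2) = 4.3560073
%GRR = GRR / tol * 100 = 4.3560073 / 35.4 * 100
%GRR = 12.3051

12.3051


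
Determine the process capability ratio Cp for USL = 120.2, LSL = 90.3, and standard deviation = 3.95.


Cp = (USL - LSL) / (6 * sigma)
= (120.2 - 90.3) / (6 * 3.95)
= 29.9000 / 23.7000
= 1.2616

1.2616


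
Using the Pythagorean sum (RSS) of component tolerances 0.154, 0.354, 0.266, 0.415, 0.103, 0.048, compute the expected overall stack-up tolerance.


RSS = sqrt(0.154^2 + 0.354^2 + 0.266^2 + 0.415^2 + 0.103^2 + 0.048^2)
= sqrt(0.404926)
= 0.6363

0.6363


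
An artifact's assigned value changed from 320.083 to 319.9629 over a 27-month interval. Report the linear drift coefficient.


rate = (v2 - v1) / months
= (319.9629 - 320.083) / 27
= -0.1201 / 27
= -0.0044

-0.0044


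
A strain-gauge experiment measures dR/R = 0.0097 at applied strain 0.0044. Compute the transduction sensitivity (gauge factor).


GF = (dR/R) / epsilon
= 0.0097 / 0.0044
= 2.2045

2.2045


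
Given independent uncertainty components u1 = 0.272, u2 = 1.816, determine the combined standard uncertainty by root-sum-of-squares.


uc = sqrt(0.272^2 + 1.816^2)
uc = sqrt(3.37184)
uc = 1.8363

1.8363


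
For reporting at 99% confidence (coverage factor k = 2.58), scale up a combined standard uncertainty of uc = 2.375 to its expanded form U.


U = k * uc
U = 2.58 * 2.375
U = 6.1275

6.1275


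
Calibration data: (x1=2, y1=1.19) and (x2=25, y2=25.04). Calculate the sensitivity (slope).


slope = (y2 - y1) / (x2 - x1)
= (25.04 - 1.19) / (25 - 2)
= 23.8500 / 23
= 1.0370

1.0370


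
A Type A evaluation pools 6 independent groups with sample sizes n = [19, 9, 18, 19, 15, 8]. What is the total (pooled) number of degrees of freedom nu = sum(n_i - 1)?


nu = sum_i (n_i - 1)
nu = ((19 - 1) + (9 - 1) + (18 - 1) + (19 - 1) + (15 - 1) + (8 - 1))
nu = 18 + 8 + 17 + 18 + 14 + 7
nu = 82

82


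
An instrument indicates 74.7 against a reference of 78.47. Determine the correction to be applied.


Correction = standard - reading
= 78.47 - 74.7
= 3.7700

3.7700


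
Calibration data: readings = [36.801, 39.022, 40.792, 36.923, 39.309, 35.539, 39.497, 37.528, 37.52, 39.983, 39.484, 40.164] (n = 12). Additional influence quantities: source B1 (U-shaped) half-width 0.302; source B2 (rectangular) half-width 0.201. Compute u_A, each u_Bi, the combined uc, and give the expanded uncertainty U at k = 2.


mean = (36.801 + 39.022 + 40.792 + 36.923 + 39.309 + 35.539 + 39.497 + 37.528 + 37.52 + 39.983 + 39.484 + 40.164) / 12 = 38.54683333
s = sqrt(sum((x - mean)^2)/(n-1)) = 1.6273401
u_A = s / sqrt(n) = 1.6273401 / sqrt(12) = 0.46977262
u_B1 = 0.302 / sqrt(2) = 0.21354625
u_B2 = 0.201 / sqrt(3) = 0.1160474
uc = sqrt(0.46977262^2 + 0.21354625^2 + 0.1160474^2) = 0.52891901
U = k * uc = 2 * 0.52891901
U = 1.0578

1.0578
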